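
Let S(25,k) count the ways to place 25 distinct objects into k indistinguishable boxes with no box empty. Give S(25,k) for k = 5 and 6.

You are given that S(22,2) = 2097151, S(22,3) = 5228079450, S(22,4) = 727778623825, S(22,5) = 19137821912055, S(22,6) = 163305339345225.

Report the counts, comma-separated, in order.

i=23: T(23,3)=2097151+3·5228079450=15686335501 | T(23,4)=5228079450+4·727778623825=2916342574750 | T(23,5)=727778623825+5·19137821912055=96416888184100 | T(23,6)=19137821912055+6·163305339345225=998969857983405
i=24: T(24,4)=15686335501+4·2916342574750=11681056634501 | T(24,5)=2916342574750+5·96416888184100=485000783495250 | T(24,6)=96416888184100+6·998969857983405=6090236036084530
i=25: T(25,5)=11681056634501+5·485000783495250=2436684974110751 | T(25,6)=485000783495250+6·6090236036084530=37026417000002430
Read S(25,5) = 2436684974110751, S(25,6) = 37026417000002430.

2436684974110751, 37026417000002430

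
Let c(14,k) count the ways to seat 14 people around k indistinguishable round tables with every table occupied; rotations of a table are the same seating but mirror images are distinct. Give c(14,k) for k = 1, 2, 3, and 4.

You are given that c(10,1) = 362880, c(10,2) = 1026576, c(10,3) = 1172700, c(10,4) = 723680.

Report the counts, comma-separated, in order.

6227020800, 19802759040, 26596717056, 20313753096

@11  (11,1):362880·10+0→3628800, (11,2):1026576·10+362880→10628640, (11,3):1172700·10+1026576→12753576, (11,4):723680·10+1172700→8409500
@12  (12,1):3628800·11+0→39916800, (12,2):10628640·11+3628800→120543840, (12,3):12753576·11+10628640→150917976, (12,4):8409500·11+12753576→105258076
@13  (13,1):39916800·12+0→479001600, (13,2):120543840·12+39916800→1486442880, (13,3):150917976·12+120543840→1931559552, (13,4):105258076·12+150917976→1414014888
@14  (14,1):479001600·13+0→6227020800, (14,2):1486442880·13+479001600→19802759040, (14,3):1931559552·13+1486442880→26596717056, (14,4):1414014888·13+1931559552→20313753096
Read c(14,1) = 6227020800, c(14,2) = 19802759040, c(14,3) = 26596717056, c(14,4) = 20313753096.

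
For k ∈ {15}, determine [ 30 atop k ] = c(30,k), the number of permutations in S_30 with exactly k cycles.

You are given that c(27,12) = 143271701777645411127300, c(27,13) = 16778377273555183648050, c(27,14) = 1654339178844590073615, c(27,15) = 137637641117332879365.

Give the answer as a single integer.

8459574446076318147830625

i=28: T(28,13)=143271701777645411127300+27·16778377273555183648050=596287888163635369624650 | T(28,14)=16778377273555183648050+27·1654339178844590073615=61445535102359115635655 | T(28,15)=1654339178844590073615+27·137637641117332879365=5370555489012577816470
i=29: T(29,14)=596287888163635369624650+28·61445535102359115635655=2316762871029690607422990 | T(29,15)=61445535102359115635655+28·5370555489012577816470=211821088794711294496815
i=30: T(30,15)=2316762871029690607422990+29·211821088794711294496815=8459574446076318147830625
Read c(30,15) = 8459574446076318147830625.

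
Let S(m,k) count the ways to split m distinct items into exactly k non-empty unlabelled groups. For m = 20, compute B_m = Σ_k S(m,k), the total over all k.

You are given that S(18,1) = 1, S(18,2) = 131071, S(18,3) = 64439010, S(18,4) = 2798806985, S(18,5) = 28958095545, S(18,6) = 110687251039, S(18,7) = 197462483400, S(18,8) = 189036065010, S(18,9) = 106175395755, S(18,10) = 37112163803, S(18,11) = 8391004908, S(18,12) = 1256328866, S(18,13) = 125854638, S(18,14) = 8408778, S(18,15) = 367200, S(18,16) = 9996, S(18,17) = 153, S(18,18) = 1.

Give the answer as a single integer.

51724158235372

@19  (19,1):1·1+0→1, (19,2):131071·2+1→262143, (19,3):64439010·3+131071→193448101, (19,4):2798806985·4+64439010→11259666950, (19,5):28958095545·5+2798806985→147589284710, (19,6):110687251039·6+28958095545→693081601779, (19,7):197462483400·7+110687251039→1492924634839, (19,8):189036065010·8+197462483400→1709751003480, (19,9):106175395755·9+189036065010→1144614626805, (19,10):37112163803·10+106175395755→477297033785, (19,11):8391004908·11+37112163803→129413217791, (19,12):1256328866·12+8391004908→23466951300, (19,13):125854638·13+1256328866→2892439160, (19,14):8408778·14+125854638→243577530, (19,15):367200·15+8408778→13916778, (19,16):9996·16+367200→527136, (19,17):153·17+9996→12597, (19,18):1·18+153→171, (19,19):0·19+1→1
@20  (20,1):1·1+0→1, (20,2):262143·2+1→524287, (20,3):193448101·3+262143→580606446, (20,4):11259666950·4+193448101→45232115901, (20,5):147589284710·5+11259666950→749206090500, (20,6):693081601779·6+147589284710→4306078895384, (20,7):1492924634839·7+693081601779→11143554045652, (20,8):1709751003480·8+1492924634839→15170932662679, (20,9):1144614626805·9+1709751003480→12011282644725, (20,10):477297033785·10+1144614626805→5917584964655, (20,11):129413217791·11+477297033785→1900842429486, (20,12):23466951300·12+129413217791→411016633391, (20,13):2892439160·13+23466951300→61068660380, (20,14):243577530·14+2892439160→6302524580, (20,15):13916778·15+243577530→452329200, (20,16):527136·16+13916778→22350954, (20,17):12597·17+527136→741285, (20,18):171·18+12597→15675, (20,19):1·19+171→190, (20,20):0·20+1→1
B_20 = ΣS(20,k) = 1+524287+580606446+45232115901+749206090500+4306078895384+11143554045652+15170932662679+12011282644725+5917584964655+1900842429486+411016633391+61068660380+6302524580+452329200+22350954+741285+15675+190+1 = 51724158235372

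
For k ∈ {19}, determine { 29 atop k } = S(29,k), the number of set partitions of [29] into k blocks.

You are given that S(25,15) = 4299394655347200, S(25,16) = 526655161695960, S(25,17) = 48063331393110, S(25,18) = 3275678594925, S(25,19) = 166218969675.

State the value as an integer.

239332331869053150

r26: T_26,16=16×526655161695960+4299394655347200=12725877242482560; T_26,17=17×48063331393110+526655161695960=1343731795378830; T_26,18=18×3275678594925+48063331393110=107025546101760; T_26,19=19×166218969675+3275678594925=6433839018750
r27: T_27,17=17×1343731795378830+12725877242482560=35569317763922670; T_27,18=18×107025546101760+1343731795378830=3270191625210510; T_27,19=19×6433839018750+107025546101760=229268487458010
r28: T_28,18=18×3270191625210510+35569317763922670=94432767017711850; T_28,19=19×229268487458010+3270191625210510=7626292886912700
r29: T_29,19=19×7626292886912700+94432767017711850=239332331869053150
Read S(29,19) = 239332331869053150.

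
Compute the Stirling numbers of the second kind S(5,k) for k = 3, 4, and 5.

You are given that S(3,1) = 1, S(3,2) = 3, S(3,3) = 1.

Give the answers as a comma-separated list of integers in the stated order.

@4  (4,2):3·2+1→7, (4,3):1·3+3→6, (4,4):0·4+1→1
@5  (5,3):6·3+7→25, (5,4):1·4+6→10, (5,5):0·5+1→1
Read S(5,3) = 25, S(5,4) = 10, S(5,5) = 1.

25, 10, 1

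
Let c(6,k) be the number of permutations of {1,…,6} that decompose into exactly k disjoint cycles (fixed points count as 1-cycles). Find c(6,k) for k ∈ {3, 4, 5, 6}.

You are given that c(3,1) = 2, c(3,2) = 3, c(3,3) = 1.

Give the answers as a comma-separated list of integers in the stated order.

225, 85, 15, 1

@4  (4,1):2·3+0→6, (4,2):3·3+2→11, (4,3):1·3+3→6, (4,4):0·3+1→1
@5  (5,2):11·4+6→50, (5,3):6·4+11→35, (5,4):1·4+6→10, (5,5):0·4+1→1
@6  (6,3):35·5+50→225, (6,4):10·5+35→85, (6,5):1·5+10→15, (6,6):0·5+1→1
Read c(6,3) = 225, c(6,4) = 85, c(6,5) = 15, c(6,6) = 1.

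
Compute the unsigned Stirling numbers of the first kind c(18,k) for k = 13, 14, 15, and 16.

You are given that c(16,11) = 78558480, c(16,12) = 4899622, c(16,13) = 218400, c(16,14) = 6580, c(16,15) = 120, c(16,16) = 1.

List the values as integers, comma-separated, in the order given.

[17] T[17,12]:16*4899622+78558480=156952432 · T[17,13]:16*218400+4899622=8394022 · T[17,14]:16*6580+218400=323680 · T[17,15]:16*120+6580=8500 · T[17,16]:16*1+120=136
[18] T[18,13]:17*8394022+156952432=299650806 · T[18,14]:17*323680+8394022=13896582 · T[18,15]:17*8500+323680=468180 · T[18,16]:17*136+8500=10812
Read c(18,13) = 299650806, c(18,14) = 13896582, c(18,15) = 468180, c(18,16) = 10812.

299650806, 13896582, 468180, 10812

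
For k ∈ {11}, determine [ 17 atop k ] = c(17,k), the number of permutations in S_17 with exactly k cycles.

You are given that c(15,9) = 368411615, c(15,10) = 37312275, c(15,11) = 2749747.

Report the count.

2185031420

[16] T[16,10]:15*37312275+368411615=928095740 · T[16,11]:15*2749747+37312275=78558480
[17] T[17,11]:16*78558480+928095740=2185031420
Read c(17,11) = 2185031420.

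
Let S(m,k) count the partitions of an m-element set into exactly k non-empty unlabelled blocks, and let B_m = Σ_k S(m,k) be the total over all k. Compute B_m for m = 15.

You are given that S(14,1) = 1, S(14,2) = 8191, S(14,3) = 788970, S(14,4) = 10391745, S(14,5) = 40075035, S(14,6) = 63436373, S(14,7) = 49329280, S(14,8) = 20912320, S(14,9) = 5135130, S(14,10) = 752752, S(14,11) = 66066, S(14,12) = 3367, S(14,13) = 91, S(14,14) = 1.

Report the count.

row 15: T[15][1]=1·1+0=1  T[15][2]=2·8191+1=16383  T[15][3]=3·788970+8191=2375101  T[15][4]=4·10391745+788970=42355950  T[15][5]=5·40075035+10391745=210766920  T[15][6]=6·63436373+40075035=420693273  T[15][7]=7·49329280+63436373=408741333  T[15][8]=8·20912320+49329280=216627840  T[15][9]=9·5135130+20912320=67128490  T[15][10]=10·752752+5135130=12662650  T[15][11]=11·66066+752752=1479478  T[15][12]=12·3367+66066=106470  T[15][13]=13·91+3367=4550  T[15][14]=14·1+91=105  T[15][15]=15·0+1=1
B_15 = ΣS(15,k) = 1+16383+2375101+42355950+210766920+420693273+408741333+216627840+67128490+12662650+1479478+106470+4550+105+1 = 1382958545

1382958545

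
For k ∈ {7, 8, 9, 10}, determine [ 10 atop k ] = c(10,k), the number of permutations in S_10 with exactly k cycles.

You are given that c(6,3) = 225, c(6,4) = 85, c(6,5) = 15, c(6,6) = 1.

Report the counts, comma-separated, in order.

9450, 870, 45, 1

@7  (7,4):85·6+225→735, (7,5):15·6+85→175, (7,6):1·6+15→21, (7,7):0·6+1→1
@8  (8,5):175·7+735→1960, (8,6):21·7+175→322, (8,7):1·7+21→28, (8,8):0·7+1→1
@9  (9,6):322·8+1960→4536, (9,7):28·8+322→546, (9,8):1·8+28→36, (9,9):0·8+1→1
@10  (10,7):546·9+4536→9450, (10,8):36·9+546→870, (10,9):1·9+36→45, (10,10):0·9+1→1
Read c(10,7) = 9450, c(10,8) = 870, c(10,9) = 45, c(10,10) = 1.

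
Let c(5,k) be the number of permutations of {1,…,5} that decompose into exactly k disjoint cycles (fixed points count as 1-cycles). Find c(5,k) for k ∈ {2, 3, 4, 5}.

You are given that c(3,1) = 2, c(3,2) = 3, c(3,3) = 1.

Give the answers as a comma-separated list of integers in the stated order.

row 4: T[4][1]=3·2+0=6  T[4][2]=3·3+2=11  T[4][3]=3·1+3=6  T[4][4]=3·0+1=1
row 5: T[5][2]=4·11+6=50  T[5][3]=4·6+11=35  T[5][4]=4·1+6=10  T[5][5]=4·0+1=1
Read c(5,2) = 50, c(5,3) = 35, c(5,4) = 10, c(5,5) = 1.

50, 35, 10, 1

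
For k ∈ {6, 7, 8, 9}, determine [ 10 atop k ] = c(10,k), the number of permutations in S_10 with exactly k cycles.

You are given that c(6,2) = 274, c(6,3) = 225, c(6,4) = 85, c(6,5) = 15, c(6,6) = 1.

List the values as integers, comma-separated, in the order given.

i=7: T(7,3)=274+6·225=1624 | T(7,4)=225+6·85=735 | T(7,5)=85+6·15=175 | T(7,6)=15+6·1=21 | T(7,7)=1+6·0=1
i=8: T(8,4)=1624+7·735=6769 | T(8,5)=735+7·175=1960 | T(8,6)=175+7·21=322 | T(8,7)=21+7·1=28 | T(8,8)=1+7·0=1
i=9: T(9,5)=6769+8·1960=22449 | T(9,6)=1960+8·322=4536 | T(9,7)=322+8·28=546 | T(9,8)=28+8·1=36 | T(9,9)=1+8·0=1
i=10: T(10,6)=22449+9·4536=63273 | T(10,7)=4536+9·546=9450 | T(10,8)=546+9·36=870 | T(10,9)=36+9·1=45
Read c(10,6) = 63273, c(10,7) = 9450, c(10,8) = 870, c(10,9) = 45.

63273, 9450, 870, 45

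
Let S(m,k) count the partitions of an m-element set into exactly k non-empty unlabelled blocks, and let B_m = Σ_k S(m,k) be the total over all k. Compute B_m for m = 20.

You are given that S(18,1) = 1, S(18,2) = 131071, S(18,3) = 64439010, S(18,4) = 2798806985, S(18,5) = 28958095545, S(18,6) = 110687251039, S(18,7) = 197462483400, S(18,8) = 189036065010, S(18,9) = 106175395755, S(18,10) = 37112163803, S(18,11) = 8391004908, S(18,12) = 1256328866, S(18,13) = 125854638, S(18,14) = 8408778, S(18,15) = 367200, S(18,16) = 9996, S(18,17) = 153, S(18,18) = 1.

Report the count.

51724158235372

r19: T_19,1=1×1+0=1; T_19,2=2×131071+1=262143; T_19,3=3×64439010+131071=193448101; T_19,4=4×2798806985+64439010=11259666950; T_19,5=5×28958095545+2798806985=147589284710; T_19,6=6×110687251039+28958095545=693081601779; T_19,7=7×197462483400+110687251039=1492924634839; T_19,8=8×189036065010+197462483400=1709751003480; T_19,9=9×106175395755+189036065010=1144614626805; T_19,10=10×37112163803+106175395755=477297033785; T_19,11=11×8391004908+37112163803=129413217791; T_19,12=12×1256328866+8391004908=23466951300; T_19,13=13×125854638+1256328866=2892439160; T_19,14=14×8408778+125854638=243577530; T_19,15=15×367200+8408778=13916778; T_19,16=16×9996+367200=527136; T_19,17=17×153+9996=12597; T_19,18=18×1+153=171; T_19,19=19×0+1=1
r20: T_20,1=1×1+0=1; T_20,2=2×262143+1=524287; T_20,3=3×193448101+262143=580606446; T_20,4=4×11259666950+193448101=45232115901; T_20,5=5×147589284710+11259666950=749206090500; T_20,6=6×693081601779+147589284710=4306078895384; T_20,7=7×1492924634839+693081601779=11143554045652; T_20,8=8×1709751003480+1492924634839=15170932662679; T_20,9=9×1144614626805+1709751003480=12011282644725; T_20,10=10×477297033785+1144614626805=5917584964655; T_20,11=11×129413217791+477297033785=1900842429486; T_20,12=12×23466951300+129413217791=411016633391; T_20,13=13×2892439160+23466951300=61068660380; T_20,14=14×243577530+2892439160=6302524580; T_20,15=15×13916778+243577530=452329200; T_20,16=16×527136+13916778=22350954; T_20,17=17×12597+527136=741285; T_20,18=18×171+12597=15675; T_20,19=19×1+171=190; T_20,20=20×0+1=1
B_20 = ΣS(20,k) = 1+524287+580606446+45232115901+749206090500+4306078895384+11143554045652+15170932662679+12011282644725+5917584964655+1900842429486+411016633391+61068660380+6302524580+452329200+22350954+741285+15675+190+1 = 51724158235372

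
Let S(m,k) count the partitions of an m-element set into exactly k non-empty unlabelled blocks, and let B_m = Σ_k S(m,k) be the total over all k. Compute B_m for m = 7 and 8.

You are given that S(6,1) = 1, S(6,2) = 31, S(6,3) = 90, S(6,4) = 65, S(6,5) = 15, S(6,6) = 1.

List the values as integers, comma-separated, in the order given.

877, 4140

@7  (7,1):1·1+0→1, (7,2):31·2+1→63, (7,3):90·3+31→301, (7,4):65·4+90→350, (7,5):15·5+65→140, (7,6):1·6+15→21, (7,7):0·7+1→1
@8  (8,1):1·1+0→1, (8,2):63·2+1→127, (8,3):301·3+63→966, (8,4):350·4+301→1701, (8,5):140·5+350→1050, (8,6):21·6+140→266, (8,7):1·7+21→28, (8,8):0·8+1→1
B_7 = ΣS(7,k) = 1+63+301+350+140+21+1 = 877
B_8 = ΣS(8,k) = 1+127+966+1701+1050+266+28+1 = 4140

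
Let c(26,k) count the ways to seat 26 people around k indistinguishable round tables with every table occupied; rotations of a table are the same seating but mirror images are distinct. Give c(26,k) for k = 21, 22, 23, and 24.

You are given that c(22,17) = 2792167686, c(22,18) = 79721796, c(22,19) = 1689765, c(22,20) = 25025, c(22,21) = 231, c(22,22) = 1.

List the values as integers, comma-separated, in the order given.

row 23: T[23][18]=22·79721796+2792167686=4546047198  T[23][19]=22·1689765+79721796=116896626  T[23][20]=22·25025+1689765=2240315  T[23][21]=22·231+25025=30107  T[23][22]=22·1+231=253  T[23][23]=22·0+1=1
row 24: T[24][19]=23·116896626+4546047198=7234669596  T[24][20]=23·2240315+116896626=168423871  T[24][21]=23·30107+2240315=2932776  T[24][22]=23·253+30107=35926  T[24][23]=23·1+253=276  T[24][24]=23·0+1=1
row 25: T[25][20]=24·168423871+7234669596=11276842500  T[25][21]=24·2932776+168423871=238810495  T[25][22]=24·35926+2932776=3795000  T[25][23]=24·276+35926=42550  T[25][24]=24·1+276=300
row 26: T[26][21]=25·238810495+11276842500=17247104875  T[26][22]=25·3795000+238810495=333685495  T[26][23]=25·42550+3795000=4858750  T[26][24]=25·300+42550=50050
Read c(26,21) = 17247104875, c(26,22) = 333685495, c(26,23) = 4858750, c(26,24) = 50050.

17247104875, 333685495, 4858750, 50050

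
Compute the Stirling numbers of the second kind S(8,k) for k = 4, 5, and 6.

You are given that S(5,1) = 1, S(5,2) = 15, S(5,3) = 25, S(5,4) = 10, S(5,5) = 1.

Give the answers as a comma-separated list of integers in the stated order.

1701, 1050, 266

@6  (6,2):15·2+1→31, (6,3):25·3+15→90, (6,4):10·4+25→65, (6,5):1·5+10→15, (6,6):0·6+1→1
@7  (7,3):90·3+31→301, (7,4):65·4+90→350, (7,5):15·5+65→140, (7,6):1·6+15→21
@8  (8,4):350·4+301→1701, (8,5):140·5+350→1050, (8,6):21·6+140→266
Read S(8,4) = 1701, S(8,5) = 1050, S(8,6) = 266.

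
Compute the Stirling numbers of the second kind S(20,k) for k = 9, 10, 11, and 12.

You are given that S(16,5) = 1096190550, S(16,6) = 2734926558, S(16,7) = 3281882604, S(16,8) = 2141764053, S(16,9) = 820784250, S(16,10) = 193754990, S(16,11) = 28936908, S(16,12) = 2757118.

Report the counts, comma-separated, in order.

[17] T[17,6]:6*2734926558+1096190550=17505749898 · T[17,7]:7*3281882604+2734926558=25708104786 · T[17,8]:8*2141764053+3281882604=20415995028 · T[17,9]:9*820784250+2141764053=9528822303 · T[17,10]:10*193754990+820784250=2758334150 · T[17,11]:11*28936908+193754990=512060978 · T[17,12]:12*2757118+28936908=62022324
[18] T[18,7]:7*25708104786+17505749898=197462483400 · T[18,8]:8*20415995028+25708104786=189036065010 · T[18,9]:9*9528822303+20415995028=106175395755 · T[18,10]:10*2758334150+9528822303=37112163803 · T[18,11]:11*512060978+2758334150=8391004908 · T[18,12]:12*62022324+512060978=1256328866
[19] T[19,8]:8*189036065010+197462483400=1709751003480 · T[19,9]:9*106175395755+189036065010=1144614626805 · T[19,10]:10*37112163803+106175395755=477297033785 · T[19,11]:11*8391004908+37112163803=129413217791 · T[19,12]:12*1256328866+8391004908=23466951300
[20] T[20,9]:9*1144614626805+1709751003480=12011282644725 · T[20,10]:10*477297033785+1144614626805=5917584964655 · T[20,11]:11*129413217791+477297033785=1900842429486 · T[20,12]:12*23466951300+129413217791=411016633391
Read S(20,9) = 12011282644725, S(20,10) = 5917584964655, S(20,11) = 1900842429486, S(20,12) = 411016633391.

12011282644725, 5917584964655, 1900842429486, 411016633391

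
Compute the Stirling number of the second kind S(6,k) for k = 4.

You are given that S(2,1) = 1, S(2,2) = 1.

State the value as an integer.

65

row 3: T[3][1]=1·1+0=1  T[3][2]=2·1+1=3  T[3][3]=3·0+1=1
row 4: T[4][2]=2·3+1=7  T[4][3]=3·1+3=6  T[4][4]=4·0+1=1
row 5: T[5][3]=3·6+7=25  T[5][4]=4·1+6=10
row 6: T[6][4]=4·10+25=65
Read S(6,4) = 65.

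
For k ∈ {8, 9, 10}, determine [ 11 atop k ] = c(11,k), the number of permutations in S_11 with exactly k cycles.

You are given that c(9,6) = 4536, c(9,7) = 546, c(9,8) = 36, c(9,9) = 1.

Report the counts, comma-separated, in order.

18150, 1320, 55

@10  (10,7):546·9+4536→9450, (10,8):36·9+546→870, (10,9):1·9+36→45, (10,10):0·9+1→1
@11  (11,8):870·10+9450→18150, (11,9):45·10+870→1320, (11,10):1·10+45→55
Read c(11,8) = 18150, c(11,9) = 1320, c(11,10) = 55.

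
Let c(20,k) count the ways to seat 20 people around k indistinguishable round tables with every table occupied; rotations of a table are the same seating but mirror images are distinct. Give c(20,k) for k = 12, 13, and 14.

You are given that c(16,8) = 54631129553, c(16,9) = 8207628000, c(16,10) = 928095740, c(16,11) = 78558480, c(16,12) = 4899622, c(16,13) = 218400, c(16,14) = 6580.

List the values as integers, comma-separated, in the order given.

i=17: T(17,9)=54631129553+16·8207628000=185953177553 | T(17,10)=8207628000+16·928095740=23057159840 | T(17,11)=928095740+16·78558480=2185031420 | T(17,12)=78558480+16·4899622=156952432 | T(17,13)=4899622+16·218400=8394022 | T(17,14)=218400+16·6580=323680
i=18: T(18,10)=185953177553+17·23057159840=577924894833 | T(18,11)=23057159840+17·2185031420=60202693980 | T(18,12)=2185031420+17·156952432=4853222764 | T(18,13)=156952432+17·8394022=299650806 | T(18,14)=8394022+17·323680=13896582
i=19: T(19,11)=577924894833+18·60202693980=1661573386473 | T(19,12)=60202693980+18·4853222764=147560703732 | T(19,13)=4853222764+18·299650806=10246937272 | T(19,14)=299650806+18·13896582=549789282
i=20: T(20,12)=1661573386473+19·147560703732=4465226757381 | T(20,13)=147560703732+19·10246937272=342252511900 | T(20,14)=10246937272+19·549789282=20692933630
Read c(20,12) = 4465226757381, c(20,13) = 342252511900, c(20,14) = 20692933630.

4465226757381, 342252511900, 20692933630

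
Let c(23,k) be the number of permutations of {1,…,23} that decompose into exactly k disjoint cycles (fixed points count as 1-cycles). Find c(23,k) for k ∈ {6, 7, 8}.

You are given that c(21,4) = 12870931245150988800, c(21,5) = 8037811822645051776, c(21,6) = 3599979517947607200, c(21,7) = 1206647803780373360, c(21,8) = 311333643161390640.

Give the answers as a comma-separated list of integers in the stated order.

2021687376910682741568, 720308216440924653696, 199321978221066137360

i=22: T(22,5)=12870931245150988800+21·8037811822645051776=181664979520697076096 | T(22,6)=8037811822645051776+21·3599979517947607200=83637381699544802976 | T(22,7)=3599979517947607200+21·1206647803780373360=28939583397335447760 | T(22,8)=1206647803780373360+21·311333643161390640=7744654310169576800
i=23: T(23,6)=181664979520697076096+22·83637381699544802976=2021687376910682741568 | T(23,7)=83637381699544802976+22·28939583397335447760=720308216440924653696 | T(23,8)=28939583397335447760+22·7744654310169576800=199321978221066137360
Read c(23,6) = 2021687376910682741568, c(23,7) = 720308216440924653696, c(23,8) = 199321978221066137360.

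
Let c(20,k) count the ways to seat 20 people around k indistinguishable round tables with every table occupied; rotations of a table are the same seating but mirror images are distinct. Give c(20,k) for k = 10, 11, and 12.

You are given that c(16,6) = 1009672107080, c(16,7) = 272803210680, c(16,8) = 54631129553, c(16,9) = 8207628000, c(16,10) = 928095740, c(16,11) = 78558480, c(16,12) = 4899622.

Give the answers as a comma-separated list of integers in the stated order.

381922055502195, 46280647751910, 4465226757381

row 17: T[17][7]=16·272803210680+1009672107080=5374523477960  T[17][8]=16·54631129553+272803210680=1146901283528  T[17][9]=16·8207628000+54631129553=185953177553  T[17][10]=16·928095740+8207628000=23057159840  T[17][11]=16·78558480+928095740=2185031420  T[17][12]=16·4899622+78558480=156952432
row 18: T[18][8]=17·1146901283528+5374523477960=24871845297936  T[18][9]=17·185953177553+1146901283528=4308105301929  T[18][10]=17·23057159840+185953177553=577924894833  T[18][11]=17·2185031420+23057159840=60202693980  T[18][12]=17·156952432+2185031420=4853222764
row 19: T[19][9]=18·4308105301929+24871845297936=102417740732658  T[19][10]=18·577924894833+4308105301929=14710753408923  T[19][11]=18·60202693980+577924894833=1661573386473  T[19][12]=18·4853222764+60202693980=147560703732
row 20: T[20][10]=19·14710753408923+102417740732658=381922055502195  T[20][11]=19·1661573386473+14710753408923=46280647751910  T[20][12]=19·147560703732+1661573386473=4465226757381
Read c(20,10) = 381922055502195, c(20,11) = 46280647751910, c(20,12) = 4465226757381.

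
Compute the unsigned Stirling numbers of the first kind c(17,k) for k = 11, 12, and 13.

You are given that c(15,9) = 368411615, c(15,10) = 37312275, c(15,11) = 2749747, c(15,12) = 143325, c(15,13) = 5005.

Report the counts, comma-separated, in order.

2185031420, 156952432, 8394022

[16] T[16,10]:15*37312275+368411615=928095740 · T[16,11]:15*2749747+37312275=78558480 · T[16,12]:15*143325+2749747=4899622 · T[16,13]:15*5005+143325=218400
[17] T[17,11]:16*78558480+928095740=2185031420 · T[17,12]:16*4899622+78558480=156952432 · T[17,13]:16*218400+4899622=8394022
Read c(17,11) = 2185031420, c(17,12) = 156952432, c(17,13) = 8394022.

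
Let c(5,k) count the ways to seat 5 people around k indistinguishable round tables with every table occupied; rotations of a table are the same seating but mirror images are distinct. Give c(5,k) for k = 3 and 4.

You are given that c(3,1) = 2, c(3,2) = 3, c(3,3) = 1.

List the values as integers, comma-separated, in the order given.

i=4: T(4,2)=2+3·3=11 | T(4,3)=3+3·1=6 | T(4,4)=1+3·0=1
i=5: T(5,3)=11+4·6=35 | T(5,4)=6+4·1=10
Read c(5,3) = 35, c(5,4) = 10.

35, 10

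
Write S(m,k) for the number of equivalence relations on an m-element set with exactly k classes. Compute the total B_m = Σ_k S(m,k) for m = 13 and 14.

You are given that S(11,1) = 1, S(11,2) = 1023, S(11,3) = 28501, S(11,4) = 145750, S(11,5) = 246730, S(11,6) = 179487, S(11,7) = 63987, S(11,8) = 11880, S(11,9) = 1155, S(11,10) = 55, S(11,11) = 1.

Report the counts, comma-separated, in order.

27644437, 190899322

[12] T[12,1]:1*1+0=1 · T[12,2]:2*1023+1=2047 · T[12,3]:3*28501+1023=86526 · T[12,4]:4*145750+28501=611501 · T[12,5]:5*246730+145750=1379400 · T[12,6]:6*179487+246730=1323652 · T[12,7]:7*63987+179487=627396 · T[12,8]:8*11880+63987=159027 · T[12,9]:9*1155+11880=22275 · T[12,10]:10*55+1155=1705 · T[12,11]:11*1+55=66 · T[12,12]:12*0+1=1
[13] T[13,1]:1*1+0=1 · T[13,2]:2*2047+1=4095 · T[13,3]:3*86526+2047=261625 · T[13,4]:4*611501+86526=2532530 · T[13,5]:5*1379400+611501=7508501 · T[13,6]:6*1323652+1379400=9321312 · T[13,7]:7*627396+1323652=5715424 · T[13,8]:8*159027+627396=1899612 · T[13,9]:9*22275+159027=359502 · T[13,10]:10*1705+22275=39325 · T[13,11]:11*66+1705=2431 · T[13,12]:12*1+66=78 · T[13,13]:13*0+1=1
[14] T[14,1]:1*1+0=1 · T[14,2]:2*4095+1=8191 · T[14,3]:3*261625+4095=788970 · T[14,4]:4*2532530+261625=10391745 · T[14,5]:5*7508501+2532530=40075035 · T[14,6]:6*9321312+7508501=63436373 · T[14,7]:7*5715424+9321312=49329280 · T[14,8]:8*1899612+5715424=20912320 · T[14,9]:9*359502+1899612=5135130 · T[14,10]:10*39325+359502=752752 · T[14,11]:11*2431+39325=66066 · T[14,12]:12*78+2431=3367 · T[14,13]:13*1+78=91 · T[14,14]:14*0+1=1
B_13 = ΣS(13,k) = 1+4095+261625+2532530+7508501+9321312+5715424+1899612+359502+39325+2431+78+1 = 27644437
B_14 = ΣS(14,k) = 1+8191+788970+10391745+40075035+63436373+49329280+20912320+5135130+752752+66066+3367+91+1 = 190899322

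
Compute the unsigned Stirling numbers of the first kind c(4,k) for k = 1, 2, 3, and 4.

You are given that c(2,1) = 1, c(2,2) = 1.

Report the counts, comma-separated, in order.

6, 11, 6, 1

r3: T_3,1=2×1+0=2; T_3,2=2×1+1=3; T_3,3=2×0+1=1
r4: T_4,1=3×2+0=6; T_4,2=3×3+2=11; T_4,3=3×1+3=6; T_4,4=3×0+1=1
Read c(4,1) = 6, c(4,2) = 11, c(4,3) = 6, c(4,4) = 1.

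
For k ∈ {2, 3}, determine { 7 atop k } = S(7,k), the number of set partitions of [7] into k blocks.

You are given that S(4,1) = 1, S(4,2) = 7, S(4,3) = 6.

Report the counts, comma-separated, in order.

r5: T_5,1=1×1+0=1; T_5,2=2×7+1=15; T_5,3=3×6+7=25
r6: T_6,1=1×1+0=1; T_6,2=2×15+1=31; T_6,3=3×25+15=90
r7: T_7,2=2×31+1=63; T_7,3=3×90+31=301
Read S(7,2) = 63, S(7,3) = 301.

63, 301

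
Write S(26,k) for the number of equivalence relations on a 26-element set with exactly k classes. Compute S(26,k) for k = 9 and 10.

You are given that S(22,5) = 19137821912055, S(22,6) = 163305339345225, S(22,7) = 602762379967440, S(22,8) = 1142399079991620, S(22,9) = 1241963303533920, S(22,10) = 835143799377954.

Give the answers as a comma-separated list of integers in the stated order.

11201516780955125625, 13199555372846848005

i=23: T(23,6)=19137821912055+6·163305339345225=998969857983405 | T(23,7)=163305339345225+7·602762379967440=4382641999117305 | T(23,8)=602762379967440+8·1142399079991620=9741955019900400 | T(23,9)=1142399079991620+9·1241963303533920=12320068811796900 | T(23,10)=1241963303533920+10·835143799377954=9593401297313460
i=24: T(24,7)=998969857983405+7·4382641999117305=31677463851804540 | T(24,8)=4382641999117305+8·9741955019900400=82318282158320505 | T(24,9)=9741955019900400+9·12320068811796900=120622574326072500 | T(24,10)=12320068811796900+10·9593401297313460=108254081784931500
i=25: T(25,8)=31677463851804540+8·82318282158320505=690223721118368580 | T(25,9)=82318282158320505+9·120622574326072500=1167921451092973005 | T(25,10)=120622574326072500+10·108254081784931500=1203163392175387500
i=26: T(26,9)=690223721118368580+9·1167921451092973005=11201516780955125625 | T(26,10)=1167921451092973005+10·1203163392175387500=13199555372846848005
Read S(26,9) = 11201516780955125625, S(26,10) = 13199555372846848005.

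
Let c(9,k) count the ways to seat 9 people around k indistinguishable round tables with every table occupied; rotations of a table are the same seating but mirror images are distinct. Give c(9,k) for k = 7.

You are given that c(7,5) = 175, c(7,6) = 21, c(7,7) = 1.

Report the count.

546

@8  (8,6):21·7+175→322, (8,7):1·7+21→28
@9  (9,7):28·8+322→546
Read c(9,7) = 546.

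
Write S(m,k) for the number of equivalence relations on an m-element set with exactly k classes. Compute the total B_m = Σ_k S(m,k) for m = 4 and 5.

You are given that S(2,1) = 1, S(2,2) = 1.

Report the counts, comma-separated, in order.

@3  (3,1):1·1+0→1, (3,2):1·2+1→3, (3,3):0·3+1→1
@4  (4,1):1·1+0→1, (4,2):3·2+1→7, (4,3):1·3+3→6, (4,4):0·4+1→1
@5  (5,1):1·1+0→1, (5,2):7·2+1→15, (5,3):6·3+7→25, (5,4):1·4+6→10, (5,5):0·5+1→1
B_4 = ΣS(4,k) = 1+7+6+1 = 15
B_5 = ΣS(5,k) = 1+15+25+10+1 = 52

15, 52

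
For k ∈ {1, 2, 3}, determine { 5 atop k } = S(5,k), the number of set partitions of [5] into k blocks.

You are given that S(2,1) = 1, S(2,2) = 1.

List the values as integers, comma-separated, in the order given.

row 3: T[3][1]=1·1+0=1  T[3][2]=2·1+1=3  T[3][3]=3·0+1=1
row 4: T[4][1]=1·1+0=1  T[4][2]=2·3+1=7  T[4][3]=3·1+3=6
row 5: T[5][1]=1·1+0=1  T[5][2]=2·7+1=15  T[5][3]=3·6+7=25
Read S(5,1) = 1, S(5,2) = 15, S(5,3) = 25.

1, 15, 25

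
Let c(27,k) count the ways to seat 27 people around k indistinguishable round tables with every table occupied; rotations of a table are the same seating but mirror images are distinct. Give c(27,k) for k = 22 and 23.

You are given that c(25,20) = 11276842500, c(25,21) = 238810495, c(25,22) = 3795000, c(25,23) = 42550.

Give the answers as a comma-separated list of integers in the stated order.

@26  (26,21):238810495·25+11276842500→17247104875, (26,22):3795000·25+238810495→333685495, (26,23):42550·25+3795000→4858750
@27  (27,22):333685495·26+17247104875→25922927745, (27,23):4858750·26+333685495→460012995
Read c(27,22) = 25922927745, c(27,23) = 460012995.

25922927745, 460012995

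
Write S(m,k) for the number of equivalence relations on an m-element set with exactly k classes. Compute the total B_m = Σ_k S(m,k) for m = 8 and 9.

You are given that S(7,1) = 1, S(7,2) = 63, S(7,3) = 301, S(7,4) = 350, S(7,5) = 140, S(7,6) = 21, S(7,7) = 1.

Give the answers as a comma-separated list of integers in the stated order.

4140, 21147

row 8: T[8][1]=1·1+0=1  T[8][2]=2·63+1=127  T[8][3]=3·301+63=966  T[8][4]=4·350+301=1701  T[8][5]=5·140+350=1050  T[8][6]=6·21+140=266  T[8][7]=7·1+21=28  T[8][8]=8·0+1=1
row 9: T[9][1]=1·1+0=1  T[9][2]=2·127+1=255  T[9][3]=3·966+127=3025  T[9][4]=4·1701+966=7770  T[9][5]=5·1050+1701=6951  T[9][6]=6·266+1050=2646  T[9][7]=7·28+266=462  T[9][8]=8·1+28=36  T[9][9]=9·0+1=1
B_8 = ΣS(8,k) = 1+127+966+1701+1050+266+28+1 = 4140
B_9 = ΣS(9,k) = 1+255+3025+7770+6951+2646+462+36+1 = 21147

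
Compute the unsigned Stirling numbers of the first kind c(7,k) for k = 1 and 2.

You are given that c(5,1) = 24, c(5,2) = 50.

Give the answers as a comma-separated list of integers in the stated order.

row 6: T[6][1]=5·24+0=120  T[6][2]=5·50+24=274
row 7: T[7][1]=6·120+0=720  T[7][2]=6·274+120=1764
Read c(7,1) = 720, c(7,2) = 1764.

720, 1764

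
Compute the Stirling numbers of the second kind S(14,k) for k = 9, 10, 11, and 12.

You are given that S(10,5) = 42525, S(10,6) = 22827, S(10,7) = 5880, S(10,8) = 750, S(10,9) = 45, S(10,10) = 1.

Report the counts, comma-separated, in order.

[11] T[11,6]:6*22827+42525=179487 · T[11,7]:7*5880+22827=63987 · T[11,8]:8*750+5880=11880 · T[11,9]:9*45+750=1155 · T[11,10]:10*1+45=55 · T[11,11]:11*0+1=1
[12] T[12,7]:7*63987+179487=627396 · T[12,8]:8*11880+63987=159027 · T[12,9]:9*1155+11880=22275 · T[12,10]:10*55+1155=1705 · T[12,11]:11*1+55=66 · T[12,12]:12*0+1=1
[13] T[13,8]:8*159027+627396=1899612 · T[13,9]:9*22275+159027=359502 · T[13,10]:10*1705+22275=39325 · T[13,11]:11*66+1705=2431 · T[13,12]:12*1+66=78
[14] T[14,9]:9*359502+1899612=5135130 · T[14,10]:10*39325+359502=752752 · T[14,11]:11*2431+39325=66066 · T[14,12]:12*78+2431=3367
Read S(14,9) = 5135130, S(14,10) = 752752, S(14,11) = 66066, S(14,12) = 3367.

5135130, 752752, 66066, 3367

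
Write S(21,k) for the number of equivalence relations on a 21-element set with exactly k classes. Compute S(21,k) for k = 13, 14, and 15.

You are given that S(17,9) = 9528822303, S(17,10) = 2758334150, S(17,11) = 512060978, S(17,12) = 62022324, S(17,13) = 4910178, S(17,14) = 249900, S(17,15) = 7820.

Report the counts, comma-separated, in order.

@18  (18,10):2758334150·10+9528822303→37112163803, (18,11):512060978·11+2758334150→8391004908, (18,12):62022324·12+512060978→1256328866, (18,13):4910178·13+62022324→125854638, (18,14):249900·14+4910178→8408778, (18,15):7820·15+249900→367200
@19  (19,11):8391004908·11+37112163803→129413217791, (19,12):1256328866·12+8391004908→23466951300, (19,13):125854638·13+1256328866→2892439160, (19,14):8408778·14+125854638→243577530, (19,15):367200·15+8408778→13916778
@20  (20,12):23466951300·12+129413217791→411016633391, (20,13):2892439160·13+23466951300→61068660380, (20,14):243577530·14+2892439160→6302524580, (20,15):13916778·15+243577530→452329200
@21  (21,13):61068660380·13+411016633391→1204909218331, (21,14):6302524580·14+61068660380→149304004500, (21,15):452329200·15+6302524580→13087462580
Read S(21,13) = 1204909218331, S(21,14) = 149304004500, S(21,15) = 13087462580.

1204909218331, 149304004500, 13087462580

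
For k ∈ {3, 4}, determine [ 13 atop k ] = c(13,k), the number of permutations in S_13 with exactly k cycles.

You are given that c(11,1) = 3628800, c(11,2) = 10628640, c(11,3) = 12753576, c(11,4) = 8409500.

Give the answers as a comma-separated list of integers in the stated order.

1931559552, 1414014888

row 12: T[12][2]=11·10628640+3628800=120543840  T[12][3]=11·12753576+10628640=150917976  T[12][4]=11·8409500+12753576=105258076
row 13: T[13][3]=12·150917976+120543840=1931559552  T[13][4]=12·105258076+150917976=1414014888
Read c(13,3) = 1931559552, c(13,4) = 1414014888.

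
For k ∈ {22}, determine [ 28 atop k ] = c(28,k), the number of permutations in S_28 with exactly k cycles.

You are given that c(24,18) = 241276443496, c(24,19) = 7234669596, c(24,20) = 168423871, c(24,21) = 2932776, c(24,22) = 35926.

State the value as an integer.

row 25: T[25][19]=24·7234669596+241276443496=414908513800  T[25][20]=24·168423871+7234669596=11276842500  T[25][21]=24·2932776+168423871=238810495  T[25][22]=24·35926+2932776=3795000
row 26: T[26][20]=25·11276842500+414908513800=696829576300  T[26][21]=25·238810495+11276842500=17247104875  T[26][22]=25·3795000+238810495=333685495
row 27: T[27][21]=26·17247104875+696829576300=1145254303050  T[27][22]=26·333685495+17247104875=25922927745
row 28: T[28][22]=27·25922927745+1145254303050=1845173352165
Read c(28,22) = 1845173352165.

1845173352165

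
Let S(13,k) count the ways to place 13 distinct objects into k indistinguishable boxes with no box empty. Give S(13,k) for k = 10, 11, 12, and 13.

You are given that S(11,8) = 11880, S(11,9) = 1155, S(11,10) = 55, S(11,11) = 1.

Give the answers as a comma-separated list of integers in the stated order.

39325, 2431, 78, 1

@12  (12,9):1155·9+11880→22275, (12,10):55·10+1155→1705, (12,11):1·11+55→66, (12,12):0·12+1→1
@13  (13,10):1705·10+22275→39325, (13,11):66·11+1705→2431, (13,12):1·12+66→78, (13,13):0·13+1→1
Read S(13,10) = 39325, S(13,11) = 2431, S(13,12) = 78, S(13,13) = 1.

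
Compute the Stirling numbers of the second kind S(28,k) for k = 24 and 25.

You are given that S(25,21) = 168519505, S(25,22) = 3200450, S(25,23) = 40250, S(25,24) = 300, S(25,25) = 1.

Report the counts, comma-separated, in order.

row 26: T[26][22]=22·3200450+168519505=238929405  T[26][23]=23·40250+3200450=4126200  T[26][24]=24·300+40250=47450  T[26][25]=25·1+300=325
row 27: T[27][23]=23·4126200+238929405=333832005  T[27][24]=24·47450+4126200=5265000  T[27][25]=25·325+47450=55575
row 28: T[28][24]=24·5265000+333832005=460192005  T[28][25]=25·55575+5265000=6654375
Read S(28,24) = 460192005, S(28,25) = 6654375.

460192005, 6654375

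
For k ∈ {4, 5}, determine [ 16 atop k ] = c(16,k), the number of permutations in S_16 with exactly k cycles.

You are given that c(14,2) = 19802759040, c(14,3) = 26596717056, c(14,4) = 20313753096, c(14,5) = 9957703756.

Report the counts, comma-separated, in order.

row 15: T[15][3]=14·26596717056+19802759040=392156797824  T[15][4]=14·20313753096+26596717056=310989260400  T[15][5]=14·9957703756+20313753096=159721605680
row 16: T[16][4]=15·310989260400+392156797824=5056995703824  T[16][5]=15·159721605680+310989260400=2706813345600
Read c(16,4) = 5056995703824, c(16,5) = 2706813345600.

5056995703824, 2706813345600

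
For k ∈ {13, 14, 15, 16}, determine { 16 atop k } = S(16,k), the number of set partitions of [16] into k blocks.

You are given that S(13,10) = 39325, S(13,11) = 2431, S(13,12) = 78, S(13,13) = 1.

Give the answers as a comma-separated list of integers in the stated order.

165620, 6020, 120, 1

r14: T_14,11=11×2431+39325=66066; T_14,12=12×78+2431=3367; T_14,13=13×1+78=91; T_14,14=14×0+1=1
r15: T_15,12=12×3367+66066=106470; T_15,13=13×91+3367=4550; T_15,14=14×1+91=105; T_15,15=15×0+1=1
r16: T_16,13=13×4550+106470=165620; T_16,14=14×105+4550=6020; T_16,15=15×1+105=120; T_16,16=16×0+1=1
Read S(16,13) = 165620, S(16,14) = 6020, S(16,15) = 120, S(16,16) = 1.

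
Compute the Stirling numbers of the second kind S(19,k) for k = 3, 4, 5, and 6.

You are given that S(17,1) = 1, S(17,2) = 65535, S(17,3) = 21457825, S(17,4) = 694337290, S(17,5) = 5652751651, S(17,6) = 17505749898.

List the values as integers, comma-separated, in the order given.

193448101, 11259666950, 147589284710, 693081601779

r18: T_18,2=2×65535+1=131071; T_18,3=3×21457825+65535=64439010; T_18,4=4×694337290+21457825=2798806985; T_18,5=5×5652751651+694337290=28958095545; T_18,6=6×17505749898+5652751651=110687251039
r19: T_19,3=3×64439010+131071=193448101; T_19,4=4×2798806985+64439010=11259666950; T_19,5=5×28958095545+2798806985=147589284710; T_19,6=6×110687251039+28958095545=693081601779
Read S(19,3) = 193448101, S(19,4) = 11259666950, S(19,5) = 147589284710, S(19,6) = 693081601779.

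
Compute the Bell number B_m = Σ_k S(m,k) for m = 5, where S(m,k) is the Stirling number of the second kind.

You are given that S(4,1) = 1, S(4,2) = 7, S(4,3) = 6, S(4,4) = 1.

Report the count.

@5  (5,1):1·1+0→1, (5,2):7·2+1→15, (5,3):6·3+7→25, (5,4):1·4+6→10, (5,5):0·5+1→1
B_5 = ΣS(5,k) = 1+15+25+10+1 = 52

52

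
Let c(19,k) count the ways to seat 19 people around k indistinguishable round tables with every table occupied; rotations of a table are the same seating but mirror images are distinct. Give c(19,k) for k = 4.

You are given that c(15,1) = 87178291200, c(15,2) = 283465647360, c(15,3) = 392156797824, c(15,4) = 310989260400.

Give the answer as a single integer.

30321254007719424

i=16: T(16,1)=0+15·87178291200=1307674368000 | T(16,2)=87178291200+15·283465647360=4339163001600 | T(16,3)=283465647360+15·392156797824=6165817614720 | T(16,4)=392156797824+15·310989260400=5056995703824
i=17: T(17,2)=1307674368000+16·4339163001600=70734282393600 | T(17,3)=4339163001600+16·6165817614720=102992244837120 | T(17,4)=6165817614720+16·5056995703824=87077748875904
i=18: T(18,3)=70734282393600+17·102992244837120=1821602444624640 | T(18,4)=102992244837120+17·87077748875904=1583313975727488
i=19: T(19,4)=1821602444624640+18·1583313975727488=30321254007719424
Read c(19,4) = 30321254007719424.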